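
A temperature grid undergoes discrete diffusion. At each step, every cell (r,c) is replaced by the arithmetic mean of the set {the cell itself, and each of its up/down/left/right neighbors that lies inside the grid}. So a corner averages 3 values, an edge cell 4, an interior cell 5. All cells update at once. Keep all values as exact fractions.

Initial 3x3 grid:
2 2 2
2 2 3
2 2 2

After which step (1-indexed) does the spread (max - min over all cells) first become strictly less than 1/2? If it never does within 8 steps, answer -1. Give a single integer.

Step 1: max=7/3, min=2, spread=1/3
  -> spread < 1/2 first at step 1
Step 2: max=547/240, min=2, spread=67/240
Step 3: max=4757/2160, min=407/200, spread=1807/10800
Step 4: max=1885963/864000, min=11161/5400, spread=33401/288000
Step 5: max=16781933/7776000, min=1123391/540000, spread=3025513/38880000
Step 6: max=6685726867/3110400000, min=60355949/28800000, spread=53531/995328
Step 7: max=399280925849/186624000000, min=16343116051/7776000000, spread=450953/11943936
Step 8: max=23903783560603/11197440000000, min=1967248610519/933120000000, spread=3799043/143327232

Answer: 1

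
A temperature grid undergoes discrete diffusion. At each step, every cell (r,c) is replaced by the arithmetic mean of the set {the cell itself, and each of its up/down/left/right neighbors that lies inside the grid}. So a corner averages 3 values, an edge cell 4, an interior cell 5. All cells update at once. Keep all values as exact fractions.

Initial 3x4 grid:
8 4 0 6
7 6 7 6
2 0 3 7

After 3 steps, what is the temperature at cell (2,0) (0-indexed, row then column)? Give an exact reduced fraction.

Answer: 3001/720

Derivation:
Step 1: cell (2,0) = 3
Step 2: cell (2,0) = 23/6
Step 3: cell (2,0) = 3001/720
Full grid after step 3:
  5569/1080 34607/7200 3803/800 1141/240
  67579/14400 13753/3000 27371/6000 36317/7200
  3001/720 4847/1200 4069/900 5257/1080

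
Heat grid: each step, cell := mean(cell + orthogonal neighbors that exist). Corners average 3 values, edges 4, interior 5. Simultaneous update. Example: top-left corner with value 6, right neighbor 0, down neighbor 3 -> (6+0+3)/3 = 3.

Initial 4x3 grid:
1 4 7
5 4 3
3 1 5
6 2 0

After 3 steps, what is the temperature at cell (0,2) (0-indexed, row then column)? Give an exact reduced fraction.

Step 1: cell (0,2) = 14/3
Step 2: cell (0,2) = 161/36
Step 3: cell (0,2) = 544/135
Full grid after step 3:
  973/270 1553/400 544/135
  3163/900 883/250 6751/1800
  5851/1800 6369/2000 2713/900
  1361/432 4497/1600 1177/432

Answer: 544/135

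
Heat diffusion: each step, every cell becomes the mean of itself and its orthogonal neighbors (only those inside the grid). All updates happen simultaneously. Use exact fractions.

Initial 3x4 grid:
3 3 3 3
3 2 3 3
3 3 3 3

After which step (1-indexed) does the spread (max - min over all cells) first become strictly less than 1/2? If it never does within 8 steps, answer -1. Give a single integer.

Step 1: max=3, min=11/4, spread=1/4
  -> spread < 1/2 first at step 1
Step 2: max=3, min=277/100, spread=23/100
Step 3: max=1187/400, min=13589/4800, spread=131/960
Step 4: max=21209/7200, min=123049/43200, spread=841/8640
Step 5: max=4226627/1440000, min=49297949/17280000, spread=56863/691200
Step 6: max=37890457/12960000, min=445025659/155520000, spread=386393/6220800
Step 7: max=15131641187/5184000000, min=178230276869/62208000000, spread=26795339/497664000
Step 8: max=906033850333/311040000000, min=10713624285871/3732480000000, spread=254051069/5971968000

Answer: 1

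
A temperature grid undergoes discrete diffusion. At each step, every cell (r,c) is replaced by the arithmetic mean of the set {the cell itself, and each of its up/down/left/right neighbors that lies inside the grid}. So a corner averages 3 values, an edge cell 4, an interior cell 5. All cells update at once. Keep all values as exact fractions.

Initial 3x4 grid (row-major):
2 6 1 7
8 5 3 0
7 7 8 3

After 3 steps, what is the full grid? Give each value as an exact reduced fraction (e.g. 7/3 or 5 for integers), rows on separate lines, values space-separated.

Answer: 11153/2160 32297/7200 28717/7200 454/135
40117/7200 31651/6000 3127/750 54289/14400
6769/1080 20311/3600 8773/1800 8689/2160

Derivation:
After step 1:
  16/3 7/2 17/4 8/3
  11/2 29/5 17/5 13/4
  22/3 27/4 21/4 11/3
After step 2:
  43/9 1133/240 829/240 61/18
  719/120 499/100 439/100 779/240
  235/36 377/60 143/30 73/18
After step 3:
  11153/2160 32297/7200 28717/7200 454/135
  40117/7200 31651/6000 3127/750 54289/14400
  6769/1080 20311/3600 8773/1800 8689/2160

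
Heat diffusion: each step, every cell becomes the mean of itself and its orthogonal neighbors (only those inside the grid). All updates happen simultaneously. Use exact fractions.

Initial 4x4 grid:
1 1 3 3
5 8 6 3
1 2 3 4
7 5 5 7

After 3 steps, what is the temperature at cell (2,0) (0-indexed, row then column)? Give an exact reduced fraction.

Answer: 1787/450

Derivation:
Step 1: cell (2,0) = 15/4
Step 2: cell (2,0) = 469/120
Step 3: cell (2,0) = 1787/450
Full grid after step 3:
  449/135 6257/1800 143/40 2617/720
  3271/900 1141/300 7931/2000 633/160
  1787/450 24971/6000 3253/750 31589/7200
  9113/2160 31787/7200 33179/7200 505/108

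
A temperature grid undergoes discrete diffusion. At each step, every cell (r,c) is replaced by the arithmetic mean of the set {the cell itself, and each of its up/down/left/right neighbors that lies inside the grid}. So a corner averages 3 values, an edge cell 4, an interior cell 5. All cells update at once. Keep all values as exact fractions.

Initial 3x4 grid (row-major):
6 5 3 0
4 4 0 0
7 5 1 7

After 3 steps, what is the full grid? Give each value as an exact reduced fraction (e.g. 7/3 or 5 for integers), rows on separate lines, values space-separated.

After step 1:
  5 9/2 2 1
  21/4 18/5 8/5 7/4
  16/3 17/4 13/4 8/3
After step 2:
  59/12 151/40 91/40 19/12
  1151/240 96/25 61/25 421/240
  89/18 493/120 353/120 23/9
After step 3:
  1079/240 2221/600 1511/600 449/240
  66589/14400 22751/6000 15901/6000 29999/14400
  9971/2160 14251/3600 10841/3600 5221/2160

Answer: 1079/240 2221/600 1511/600 449/240
66589/14400 22751/6000 15901/6000 29999/14400
9971/2160 14251/3600 10841/3600 5221/2160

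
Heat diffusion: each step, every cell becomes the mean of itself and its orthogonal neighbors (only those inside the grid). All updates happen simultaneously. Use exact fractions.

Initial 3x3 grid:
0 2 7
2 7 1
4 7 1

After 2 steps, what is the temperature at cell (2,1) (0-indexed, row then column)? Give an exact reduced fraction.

Answer: 953/240

Derivation:
Step 1: cell (2,1) = 19/4
Step 2: cell (2,1) = 953/240
Full grid after step 2:
  103/36 187/60 34/9
  763/240 99/25 53/15
  37/9 953/240 47/12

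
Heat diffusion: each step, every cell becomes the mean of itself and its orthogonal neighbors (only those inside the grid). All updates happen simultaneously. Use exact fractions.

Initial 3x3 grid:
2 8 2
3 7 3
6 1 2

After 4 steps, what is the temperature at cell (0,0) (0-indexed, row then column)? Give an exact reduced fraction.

Answer: 558883/129600

Derivation:
Step 1: cell (0,0) = 13/3
Step 2: cell (0,0) = 163/36
Step 3: cell (0,0) = 9449/2160
Step 4: cell (0,0) = 558883/129600
Full grid after step 4:
  558883/129600 3619861/864000 527383/129600
  1769993/432000 480169/120000 1642243/432000
  253679/64800 200921/54000 26081/7200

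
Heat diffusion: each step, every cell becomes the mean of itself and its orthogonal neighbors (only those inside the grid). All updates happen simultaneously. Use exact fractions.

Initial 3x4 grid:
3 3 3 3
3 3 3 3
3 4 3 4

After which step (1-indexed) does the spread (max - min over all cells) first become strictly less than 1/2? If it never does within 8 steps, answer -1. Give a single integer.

Step 1: max=7/2, min=3, spread=1/2
Step 2: max=121/36, min=3, spread=13/36
  -> spread < 1/2 first at step 2
Step 3: max=23657/7200, min=607/200, spread=361/1440
Step 4: max=420769/129600, min=16561/5400, spread=4661/25920
Step 5: max=20838863/6480000, min=6676621/2160000, spread=809/6480
Step 6: max=1493770399/466560000, min=60355301/19440000, spread=1809727/18662400
Step 7: max=89225247941/27993600000, min=454600573/145800000, spread=77677517/1119744000
Step 8: max=5340746394319/1679616000000, min=36451066451/11664000000, spread=734342603/13436928000

Answer: 2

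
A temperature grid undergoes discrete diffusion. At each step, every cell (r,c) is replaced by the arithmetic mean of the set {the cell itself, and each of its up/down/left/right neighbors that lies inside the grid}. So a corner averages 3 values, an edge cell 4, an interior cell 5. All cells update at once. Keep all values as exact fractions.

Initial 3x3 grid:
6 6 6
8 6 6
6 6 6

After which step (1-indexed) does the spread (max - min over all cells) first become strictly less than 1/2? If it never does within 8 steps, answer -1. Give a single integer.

Step 1: max=20/3, min=6, spread=2/3
Step 2: max=787/120, min=6, spread=67/120
Step 3: max=6917/1080, min=607/100, spread=1807/5400
  -> spread < 1/2 first at step 3
Step 4: max=2749963/432000, min=16561/2700, spread=33401/144000
Step 5: max=24557933/3888000, min=1663391/270000, spread=3025513/19440000
Step 6: max=9796126867/1555200000, min=89155949/14400000, spread=53531/497664
Step 7: max=585904925849/93312000000, min=24119116051/3888000000, spread=450953/5971968
Step 8: max=35101223560603/5598720000000, min=2900368610519/466560000000, spread=3799043/71663616

Answer: 3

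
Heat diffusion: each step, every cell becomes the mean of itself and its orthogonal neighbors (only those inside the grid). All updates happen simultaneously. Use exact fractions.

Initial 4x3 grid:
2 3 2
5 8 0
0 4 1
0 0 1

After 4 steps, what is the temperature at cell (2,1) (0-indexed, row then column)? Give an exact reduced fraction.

Step 1: cell (2,1) = 13/5
Step 2: cell (2,1) = 58/25
Step 3: cell (2,1) = 6509/3000
Step 4: cell (2,1) = 773507/360000
Full grid after step 4:
  419737/129600 888071/288000 372887/129600
  78799/27000 112473/40000 556267/216000
  20273/9000 773507/360000 438427/216000
  8261/4800 1398103/864000 206297/129600

Answer: 773507/360000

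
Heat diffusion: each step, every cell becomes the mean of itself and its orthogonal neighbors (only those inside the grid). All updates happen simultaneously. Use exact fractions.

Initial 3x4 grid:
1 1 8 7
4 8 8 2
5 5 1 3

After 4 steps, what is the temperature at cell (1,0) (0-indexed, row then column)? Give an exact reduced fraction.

Answer: 1891619/432000

Derivation:
Step 1: cell (1,0) = 9/2
Step 2: cell (1,0) = 491/120
Step 3: cell (1,0) = 31081/7200
Step 4: cell (1,0) = 1891619/432000
Full grid after step 4:
  10373/2400 55319/12000 531581/108000 162413/32400
  1891619/432000 826231/180000 214039/45000 1017067/216000
  289021/64800 490121/108000 161527/36000 5987/1350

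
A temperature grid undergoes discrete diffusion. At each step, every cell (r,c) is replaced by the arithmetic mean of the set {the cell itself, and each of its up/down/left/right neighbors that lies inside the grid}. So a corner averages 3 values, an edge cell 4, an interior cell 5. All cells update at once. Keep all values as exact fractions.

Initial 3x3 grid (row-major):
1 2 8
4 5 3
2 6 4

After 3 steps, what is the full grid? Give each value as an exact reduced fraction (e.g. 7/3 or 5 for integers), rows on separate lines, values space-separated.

After step 1:
  7/3 4 13/3
  3 4 5
  4 17/4 13/3
After step 2:
  28/9 11/3 40/9
  10/3 81/20 53/12
  15/4 199/48 163/36
After step 3:
  91/27 2749/720 451/108
  641/180 1569/400 3139/720
  539/144 11861/2880 1885/432

Answer: 91/27 2749/720 451/108
641/180 1569/400 3139/720
539/144 11861/2880 1885/432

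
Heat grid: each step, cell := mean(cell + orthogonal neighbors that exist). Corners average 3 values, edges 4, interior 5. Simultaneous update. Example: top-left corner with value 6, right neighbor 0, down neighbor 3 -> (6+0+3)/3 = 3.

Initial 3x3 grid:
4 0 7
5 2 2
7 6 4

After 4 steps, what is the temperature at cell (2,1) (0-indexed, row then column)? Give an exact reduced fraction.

Step 1: cell (2,1) = 19/4
Step 2: cell (2,1) = 71/16
Step 3: cell (2,1) = 1403/320
Step 4: cell (2,1) = 26767/6400
Full grid after step 4:
  32279/8640 203153/57600 7511/2160
  115789/28800 93511/24000 70901/19200
  37709/8640 26767/6400 17417/4320

Answer: 26767/6400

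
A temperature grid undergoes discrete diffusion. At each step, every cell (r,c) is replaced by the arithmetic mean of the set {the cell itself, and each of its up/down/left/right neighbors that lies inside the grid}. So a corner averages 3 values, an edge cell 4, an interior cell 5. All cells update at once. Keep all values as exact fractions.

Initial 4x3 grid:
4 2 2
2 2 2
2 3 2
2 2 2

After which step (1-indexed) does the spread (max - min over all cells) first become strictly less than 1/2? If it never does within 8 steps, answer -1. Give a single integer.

Answer: 2

Derivation:
Step 1: max=8/3, min=2, spread=2/3
Step 2: max=23/9, min=169/80, spread=319/720
  -> spread < 1/2 first at step 2
Step 3: max=5257/2160, min=767/360, spread=131/432
Step 4: max=38551/16200, min=92951/43200, spread=5911/25920
Step 5: max=9106181/3888000, min=5598979/2592000, spread=56617/311040
Step 6: max=540372829/233280000, min=338183861/155520000, spread=2647763/18662400
Step 7: max=32176491311/13996800000, min=20393857999/9331200000, spread=25371269/223948800
Step 8: max=1919473973749/839808000000, min=1229349142541/559872000000, spread=1207204159/13436928000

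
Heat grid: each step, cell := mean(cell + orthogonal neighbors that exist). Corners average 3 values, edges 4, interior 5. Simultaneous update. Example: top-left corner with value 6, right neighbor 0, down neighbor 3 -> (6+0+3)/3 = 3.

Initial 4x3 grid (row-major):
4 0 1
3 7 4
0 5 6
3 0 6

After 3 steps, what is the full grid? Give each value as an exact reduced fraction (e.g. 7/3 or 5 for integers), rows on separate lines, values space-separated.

Answer: 6293/2160 619/200 6883/2160
22379/7200 853/250 26779/7200
2401/800 3507/1000 9703/2400
1957/720 8083/2400 929/240

Derivation:
After step 1:
  7/3 3 5/3
  7/2 19/5 9/2
  11/4 18/5 21/4
  1 7/2 4
After step 2:
  53/18 27/10 55/18
  743/240 92/25 913/240
  217/80 189/50 347/80
  29/12 121/40 17/4
After step 3:
  6293/2160 619/200 6883/2160
  22379/7200 853/250 26779/7200
  2401/800 3507/1000 9703/2400
  1957/720 8083/2400 929/240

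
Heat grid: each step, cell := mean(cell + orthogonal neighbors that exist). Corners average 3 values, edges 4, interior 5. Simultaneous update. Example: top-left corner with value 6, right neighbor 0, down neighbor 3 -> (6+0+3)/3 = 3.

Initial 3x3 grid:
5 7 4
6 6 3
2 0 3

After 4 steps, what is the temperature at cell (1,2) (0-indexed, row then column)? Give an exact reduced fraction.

Answer: 26657/6750

Derivation:
Step 1: cell (1,2) = 4
Step 2: cell (1,2) = 113/30
Step 3: cell (1,2) = 14117/3600
Step 4: cell (1,2) = 26657/6750
Full grid after step 4:
  205621/43200 2004173/432000 288469/64800
  3695221/864000 372613/90000 26657/6750
  245569/64800 3092221/864000 151471/43200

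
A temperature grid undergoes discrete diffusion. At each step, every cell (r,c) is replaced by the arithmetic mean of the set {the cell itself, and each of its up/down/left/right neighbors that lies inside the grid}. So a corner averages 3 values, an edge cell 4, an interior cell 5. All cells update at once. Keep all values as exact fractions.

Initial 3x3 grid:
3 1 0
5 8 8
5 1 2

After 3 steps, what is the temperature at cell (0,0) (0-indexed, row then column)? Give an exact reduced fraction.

Answer: 2707/720

Derivation:
Step 1: cell (0,0) = 3
Step 2: cell (0,0) = 15/4
Step 3: cell (0,0) = 2707/720
Full grid after step 3:
  2707/720 373/100 1301/360
  59237/14400 23669/6000 28381/7200
  8941/2160 14953/3600 4313/1080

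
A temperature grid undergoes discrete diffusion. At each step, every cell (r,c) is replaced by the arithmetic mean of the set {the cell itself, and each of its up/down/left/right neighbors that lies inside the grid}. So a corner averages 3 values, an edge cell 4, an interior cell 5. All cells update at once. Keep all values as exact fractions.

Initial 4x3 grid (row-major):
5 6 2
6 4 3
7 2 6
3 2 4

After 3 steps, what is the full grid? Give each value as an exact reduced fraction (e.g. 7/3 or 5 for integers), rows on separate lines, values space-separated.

After step 1:
  17/3 17/4 11/3
  11/2 21/5 15/4
  9/2 21/5 15/4
  4 11/4 4
After step 2:
  185/36 1067/240 35/9
  149/30 219/50 461/120
  91/20 97/25 157/40
  15/4 299/80 7/2
After step 3:
  10477/2160 64273/14400 8767/2160
  4283/900 25817/6000 902/225
  643/150 8189/2000 284/75
  321/80 5947/1600 893/240

Answer: 10477/2160 64273/14400 8767/2160
4283/900 25817/6000 902/225
643/150 8189/2000 284/75
321/80 5947/1600 893/240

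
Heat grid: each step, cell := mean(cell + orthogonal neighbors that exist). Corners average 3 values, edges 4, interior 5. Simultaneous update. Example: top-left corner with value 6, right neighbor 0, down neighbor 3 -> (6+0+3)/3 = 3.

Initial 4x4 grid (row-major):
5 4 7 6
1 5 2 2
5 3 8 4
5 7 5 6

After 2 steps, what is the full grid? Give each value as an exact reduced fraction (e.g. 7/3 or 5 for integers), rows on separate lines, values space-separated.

After step 1:
  10/3 21/4 19/4 5
  4 3 24/5 7/2
  7/2 28/5 22/5 5
  17/3 5 13/2 5
After step 2:
  151/36 49/12 99/20 53/12
  83/24 453/100 409/100 183/40
  563/120 43/10 263/50 179/40
  85/18 683/120 209/40 11/2

Answer: 151/36 49/12 99/20 53/12
83/24 453/100 409/100 183/40
563/120 43/10 263/50 179/40
85/18 683/120 209/40 11/2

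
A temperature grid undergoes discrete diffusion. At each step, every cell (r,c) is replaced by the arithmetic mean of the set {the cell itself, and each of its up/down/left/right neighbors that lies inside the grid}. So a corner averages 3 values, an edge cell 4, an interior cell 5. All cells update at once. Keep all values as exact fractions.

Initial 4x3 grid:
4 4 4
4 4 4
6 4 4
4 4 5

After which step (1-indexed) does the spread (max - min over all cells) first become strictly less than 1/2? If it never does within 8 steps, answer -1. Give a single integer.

Answer: 3

Derivation:
Step 1: max=14/3, min=4, spread=2/3
Step 2: max=271/60, min=4, spread=31/60
Step 3: max=9649/2160, min=193/48, spread=241/540
  -> spread < 1/2 first at step 3
Step 4: max=570563/129600, min=29351/7200, spread=8449/25920
Step 5: max=34038757/7776000, min=885977/216000, spread=428717/1555200
Step 6: max=2027746943/466560000, min=26777819/6480000, spread=3989759/18662400
Step 7: max=121132828837/27993600000, min=807011273/194400000, spread=196928221/1119744000
Step 8: max=7238092854383/1679616000000, min=24313533191/5832000000, spread=1886362363/13436928000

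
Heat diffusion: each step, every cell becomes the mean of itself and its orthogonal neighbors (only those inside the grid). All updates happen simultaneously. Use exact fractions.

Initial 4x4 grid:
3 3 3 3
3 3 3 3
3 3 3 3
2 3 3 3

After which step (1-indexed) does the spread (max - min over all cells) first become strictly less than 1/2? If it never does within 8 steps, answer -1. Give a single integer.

Step 1: max=3, min=8/3, spread=1/3
  -> spread < 1/2 first at step 1
Step 2: max=3, min=49/18, spread=5/18
Step 3: max=3, min=607/216, spread=41/216
Step 4: max=3, min=18397/6480, spread=1043/6480
Step 5: max=3, min=557647/194400, spread=25553/194400
Step 6: max=53921/18000, min=16824541/5832000, spread=645863/5832000
Step 7: max=359029/120000, min=507238309/174960000, spread=16225973/174960000
Step 8: max=161299/54000, min=15268922017/5248800000, spread=409340783/5248800000

Answer: 1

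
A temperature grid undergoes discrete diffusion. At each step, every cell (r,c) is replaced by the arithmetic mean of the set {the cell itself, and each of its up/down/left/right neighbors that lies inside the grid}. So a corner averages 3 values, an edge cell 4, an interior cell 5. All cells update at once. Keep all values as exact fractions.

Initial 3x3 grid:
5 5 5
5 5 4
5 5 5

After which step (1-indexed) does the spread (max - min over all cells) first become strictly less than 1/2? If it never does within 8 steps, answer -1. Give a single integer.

Answer: 1

Derivation:
Step 1: max=5, min=14/3, spread=1/3
  -> spread < 1/2 first at step 1
Step 2: max=5, min=1133/240, spread=67/240
Step 3: max=993/200, min=10363/2160, spread=1807/10800
Step 4: max=26639/5400, min=4162037/864000, spread=33401/288000
Step 5: max=2656609/540000, min=37650067/7776000, spread=3025513/38880000
Step 6: max=141244051/28800000, min=15087073133/3110400000, spread=53531/995328
Step 7: max=38088883949/7776000000, min=907087074151/186624000000, spread=450953/11943936
Step 8: max=4564591389481/933120000000, min=54478296439397/11197440000000, spread=3799043/143327232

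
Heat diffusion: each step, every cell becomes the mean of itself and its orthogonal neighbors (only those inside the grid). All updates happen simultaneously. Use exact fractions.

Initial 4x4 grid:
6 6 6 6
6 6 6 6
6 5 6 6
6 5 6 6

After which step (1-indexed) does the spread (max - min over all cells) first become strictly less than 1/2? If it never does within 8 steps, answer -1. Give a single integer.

Answer: 2

Derivation:
Step 1: max=6, min=11/2, spread=1/2
Step 2: max=6, min=1351/240, spread=89/240
  -> spread < 1/2 first at step 2
Step 3: max=6, min=766/135, spread=44/135
Step 4: max=3587/600, min=92323/16200, spread=2263/8100
Step 5: max=35791/6000, min=111367/19440, spread=7181/30375
Step 6: max=803149/135000, min=41918663/7290000, spread=1451383/7290000
Step 7: max=4809073/810000, min=1261825817/218700000, spread=36623893/218700000
Step 8: max=239981621/40500000, min=37953323999/6561000000, spread=923698603/6561000000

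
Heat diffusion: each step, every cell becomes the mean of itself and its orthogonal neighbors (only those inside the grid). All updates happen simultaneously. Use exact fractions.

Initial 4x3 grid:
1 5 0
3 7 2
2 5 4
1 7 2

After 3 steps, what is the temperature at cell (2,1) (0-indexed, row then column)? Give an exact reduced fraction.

Answer: 23167/6000

Derivation:
Step 1: cell (2,1) = 5
Step 2: cell (2,1) = 383/100
Step 3: cell (2,1) = 23167/6000
Full grid after step 3:
  781/240 47473/14400 6839/2160
  1393/400 21077/6000 12637/3600
  12637/3600 23167/6000 13387/3600
  1579/432 53963/14400 1705/432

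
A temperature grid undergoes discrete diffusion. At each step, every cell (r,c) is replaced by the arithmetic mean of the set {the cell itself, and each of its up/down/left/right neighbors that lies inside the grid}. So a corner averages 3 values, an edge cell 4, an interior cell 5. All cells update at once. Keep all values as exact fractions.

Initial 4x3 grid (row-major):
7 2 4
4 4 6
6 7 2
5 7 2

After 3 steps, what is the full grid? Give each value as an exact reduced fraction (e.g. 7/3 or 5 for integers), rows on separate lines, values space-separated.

After step 1:
  13/3 17/4 4
  21/4 23/5 4
  11/2 26/5 17/4
  6 21/4 11/3
After step 2:
  83/18 1031/240 49/12
  1181/240 233/50 337/80
  439/80 124/25 1027/240
  67/12 1207/240 79/18
After step 3:
  2489/540 63541/14400 1511/360
  35423/7200 27659/6000 3447/800
  12571/2400 29299/6000 32113/7200
  161/30 71861/14400 4931/1080

Answer: 2489/540 63541/14400 1511/360
35423/7200 27659/6000 3447/800
12571/2400 29299/6000 32113/7200
161/30 71861/14400 4931/1080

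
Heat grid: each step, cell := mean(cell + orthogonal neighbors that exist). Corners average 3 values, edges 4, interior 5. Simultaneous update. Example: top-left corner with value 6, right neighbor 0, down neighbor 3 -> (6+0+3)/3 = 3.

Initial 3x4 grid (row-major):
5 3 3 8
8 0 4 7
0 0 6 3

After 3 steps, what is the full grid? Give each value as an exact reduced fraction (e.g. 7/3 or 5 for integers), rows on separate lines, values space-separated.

After step 1:
  16/3 11/4 9/2 6
  13/4 3 4 11/2
  8/3 3/2 13/4 16/3
After step 2:
  34/9 187/48 69/16 16/3
  57/16 29/10 81/20 125/24
  89/36 125/48 169/48 169/36
After step 3:
  809/216 5359/1440 2111/480 713/144
  1017/320 1361/400 2399/600 6943/1440
  311/108 4139/1440 5353/1440 1933/432

Answer: 809/216 5359/1440 2111/480 713/144
1017/320 1361/400 2399/600 6943/1440
311/108 4139/1440 5353/1440 1933/432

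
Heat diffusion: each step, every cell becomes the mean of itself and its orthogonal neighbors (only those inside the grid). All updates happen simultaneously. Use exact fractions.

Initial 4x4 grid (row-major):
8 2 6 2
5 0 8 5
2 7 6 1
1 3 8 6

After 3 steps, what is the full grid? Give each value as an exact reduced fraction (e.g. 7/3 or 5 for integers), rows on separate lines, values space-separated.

After step 1:
  5 4 9/2 13/3
  15/4 22/5 5 4
  15/4 18/5 6 9/2
  2 19/4 23/4 5
After step 2:
  17/4 179/40 107/24 77/18
  169/40 83/20 239/50 107/24
  131/40 9/2 497/100 39/8
  7/2 161/40 43/8 61/12
After step 3:
  259/60 13/3 1012/225 475/108
  159/40 2213/500 1369/300 2069/450
  31/8 523/125 49/10 727/150
  18/5 87/20 1459/300 46/9

Answer: 259/60 13/3 1012/225 475/108
159/40 2213/500 1369/300 2069/450
31/8 523/125 49/10 727/150
18/5 87/20 1459/300 46/9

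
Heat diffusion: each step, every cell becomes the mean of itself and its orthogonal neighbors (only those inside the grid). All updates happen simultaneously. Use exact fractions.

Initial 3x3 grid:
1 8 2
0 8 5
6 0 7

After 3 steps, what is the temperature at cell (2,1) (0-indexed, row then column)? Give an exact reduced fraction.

Step 1: cell (2,1) = 21/4
Step 2: cell (2,1) = 309/80
Step 3: cell (2,1) = 20563/4800
Full grid after step 3:
  1357/360 21413/4800 3359/720
  6171/1600 8281/2000 3873/800
  323/90 20563/4800 3229/720

Answer: 20563/4800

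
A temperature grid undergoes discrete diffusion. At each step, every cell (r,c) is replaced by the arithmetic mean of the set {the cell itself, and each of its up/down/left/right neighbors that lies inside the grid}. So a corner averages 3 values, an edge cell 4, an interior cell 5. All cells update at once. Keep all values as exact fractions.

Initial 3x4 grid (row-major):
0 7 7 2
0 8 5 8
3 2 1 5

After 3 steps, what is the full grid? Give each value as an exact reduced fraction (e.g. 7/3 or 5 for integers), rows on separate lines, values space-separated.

After step 1:
  7/3 11/2 21/4 17/3
  11/4 22/5 29/5 5
  5/3 7/2 13/4 14/3
After step 2:
  127/36 1049/240 1333/240 191/36
  223/80 439/100 237/50 317/60
  95/36 769/240 1033/240 155/36
After step 3:
  3847/1080 32117/7200 35947/7200 11623/2160
  16013/4800 7797/2000 14563/3000 17671/3600
  3107/1080 26167/7200 29797/7200 10003/2160

Answer: 3847/1080 32117/7200 35947/7200 11623/2160
16013/4800 7797/2000 14563/3000 17671/3600
3107/1080 26167/7200 29797/7200 10003/2160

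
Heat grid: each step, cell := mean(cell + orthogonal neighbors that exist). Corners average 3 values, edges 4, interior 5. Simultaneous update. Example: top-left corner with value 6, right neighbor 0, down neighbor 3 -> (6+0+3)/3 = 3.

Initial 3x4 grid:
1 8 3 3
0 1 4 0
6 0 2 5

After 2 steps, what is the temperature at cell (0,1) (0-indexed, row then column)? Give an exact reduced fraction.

Answer: 267/80

Derivation:
Step 1: cell (0,1) = 13/4
Step 2: cell (0,1) = 267/80
Full grid after step 2:
  11/4 267/80 47/16 19/6
  12/5 121/50 297/100 7/3
  25/12 12/5 7/3 97/36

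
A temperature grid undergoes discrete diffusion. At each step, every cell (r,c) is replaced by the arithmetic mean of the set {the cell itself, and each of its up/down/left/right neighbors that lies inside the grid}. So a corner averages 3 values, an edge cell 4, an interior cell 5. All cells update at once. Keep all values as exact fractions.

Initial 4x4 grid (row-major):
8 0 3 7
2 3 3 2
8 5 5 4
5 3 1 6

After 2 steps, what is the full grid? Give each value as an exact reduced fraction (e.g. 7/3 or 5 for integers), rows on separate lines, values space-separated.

After step 1:
  10/3 7/2 13/4 4
  21/4 13/5 16/5 4
  5 24/5 18/5 17/4
  16/3 7/2 15/4 11/3
After step 2:
  145/36 761/240 279/80 15/4
  971/240 387/100 333/100 309/80
  1223/240 39/10 98/25 931/240
  83/18 1043/240 871/240 35/9

Answer: 145/36 761/240 279/80 15/4
971/240 387/100 333/100 309/80
1223/240 39/10 98/25 931/240
83/18 1043/240 871/240 35/9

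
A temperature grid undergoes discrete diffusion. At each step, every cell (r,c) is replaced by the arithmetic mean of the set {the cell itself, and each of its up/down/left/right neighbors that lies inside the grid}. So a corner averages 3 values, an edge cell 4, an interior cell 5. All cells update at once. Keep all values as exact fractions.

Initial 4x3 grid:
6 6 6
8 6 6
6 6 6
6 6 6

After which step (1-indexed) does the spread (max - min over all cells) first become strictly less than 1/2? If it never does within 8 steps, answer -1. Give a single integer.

Answer: 3

Derivation:
Step 1: max=20/3, min=6, spread=2/3
Step 2: max=391/60, min=6, spread=31/60
Step 3: max=3451/540, min=6, spread=211/540
  -> spread < 1/2 first at step 3
Step 4: max=340897/54000, min=5447/900, spread=14077/54000
Step 5: max=3056407/486000, min=327683/54000, spread=5363/24300
Step 6: max=91220809/14580000, min=182869/30000, spread=93859/583200
Step 7: max=5459074481/874800000, min=296936467/48600000, spread=4568723/34992000
Step 8: max=326708435629/52488000000, min=8929618889/1458000000, spread=8387449/83980800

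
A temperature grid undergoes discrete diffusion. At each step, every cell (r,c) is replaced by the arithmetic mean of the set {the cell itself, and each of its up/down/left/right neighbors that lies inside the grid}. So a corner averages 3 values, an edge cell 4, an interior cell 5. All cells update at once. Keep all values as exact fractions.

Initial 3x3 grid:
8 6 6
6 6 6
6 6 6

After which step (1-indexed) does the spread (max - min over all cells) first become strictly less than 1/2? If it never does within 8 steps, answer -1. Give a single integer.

Step 1: max=20/3, min=6, spread=2/3
Step 2: max=59/9, min=6, spread=5/9
Step 3: max=689/108, min=6, spread=41/108
  -> spread < 1/2 first at step 3
Step 4: max=41011/6480, min=1091/180, spread=347/1296
Step 5: max=2439737/388800, min=10957/1800, spread=2921/15552
Step 6: max=145796539/23328000, min=1321483/216000, spread=24611/186624
Step 7: max=8716802033/1399680000, min=29816741/4860000, spread=207329/2239488
Step 8: max=521914752451/83980800000, min=1594001599/259200000, spread=1746635/26873856

Answer: 3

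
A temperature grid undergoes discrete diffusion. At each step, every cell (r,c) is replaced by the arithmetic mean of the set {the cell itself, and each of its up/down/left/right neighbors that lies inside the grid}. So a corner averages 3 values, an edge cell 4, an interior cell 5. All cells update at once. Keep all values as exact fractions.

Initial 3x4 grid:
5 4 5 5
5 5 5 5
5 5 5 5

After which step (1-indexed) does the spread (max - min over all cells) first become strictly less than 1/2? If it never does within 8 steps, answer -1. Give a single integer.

Step 1: max=5, min=14/3, spread=1/3
  -> spread < 1/2 first at step 1
Step 2: max=5, min=569/120, spread=31/120
Step 3: max=5, min=5189/1080, spread=211/1080
Step 4: max=8953/1800, min=523103/108000, spread=14077/108000
Step 5: max=536317/108000, min=4719593/972000, spread=5363/48600
Step 6: max=297131/60000, min=142059191/29160000, spread=93859/1166400
Step 7: max=480663533/97200000, min=8537725519/1749600000, spread=4568723/69984000
Step 8: max=14398381111/2916000000, min=513099564371/104976000000, spread=8387449/167961600

Answer: 1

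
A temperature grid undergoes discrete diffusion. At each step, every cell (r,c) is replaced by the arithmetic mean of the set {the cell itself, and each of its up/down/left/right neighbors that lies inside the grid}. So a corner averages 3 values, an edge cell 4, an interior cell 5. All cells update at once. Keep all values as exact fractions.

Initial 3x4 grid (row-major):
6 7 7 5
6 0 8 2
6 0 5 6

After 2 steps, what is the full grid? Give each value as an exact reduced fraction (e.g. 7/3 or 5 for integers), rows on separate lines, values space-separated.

Answer: 95/18 1337/240 1249/240 50/9
571/120 417/100 507/100 373/80
15/4 157/40 487/120 43/9

Derivation:
After step 1:
  19/3 5 27/4 14/3
  9/2 21/5 22/5 21/4
  4 11/4 19/4 13/3
After step 2:
  95/18 1337/240 1249/240 50/9
  571/120 417/100 507/100 373/80
  15/4 157/40 487/120 43/9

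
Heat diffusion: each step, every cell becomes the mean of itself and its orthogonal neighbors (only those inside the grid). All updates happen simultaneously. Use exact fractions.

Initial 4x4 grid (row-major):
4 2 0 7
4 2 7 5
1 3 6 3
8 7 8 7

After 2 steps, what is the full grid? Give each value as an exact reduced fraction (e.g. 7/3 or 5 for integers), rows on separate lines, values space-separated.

Answer: 97/36 97/30 7/2 9/2
821/240 323/100 9/2 75/16
953/240 233/50 509/100 443/80
95/18 679/120 249/40 73/12

Derivation:
After step 1:
  10/3 2 4 4
  11/4 18/5 4 11/2
  4 19/5 27/5 21/4
  16/3 13/2 7 6
After step 2:
  97/36 97/30 7/2 9/2
  821/240 323/100 9/2 75/16
  953/240 233/50 509/100 443/80
  95/18 679/120 249/40 73/12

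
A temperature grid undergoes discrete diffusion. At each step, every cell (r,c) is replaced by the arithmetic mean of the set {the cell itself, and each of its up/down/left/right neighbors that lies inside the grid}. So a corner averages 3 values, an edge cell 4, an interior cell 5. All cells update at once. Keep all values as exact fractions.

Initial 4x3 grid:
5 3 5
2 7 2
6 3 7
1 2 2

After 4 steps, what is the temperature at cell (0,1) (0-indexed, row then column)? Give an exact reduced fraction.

Step 1: cell (0,1) = 5
Step 2: cell (0,1) = 113/30
Step 3: cell (0,1) = 7861/1800
Step 4: cell (0,1) = 439379/108000
Full grid after step 4:
  67751/16200 439379/108000 276329/64800
  104611/27000 749329/180000 862763/216000
  67429/18000 651229/180000 843523/216000
  2977/900 760093/216000 224719/64800

Answer: 439379/108000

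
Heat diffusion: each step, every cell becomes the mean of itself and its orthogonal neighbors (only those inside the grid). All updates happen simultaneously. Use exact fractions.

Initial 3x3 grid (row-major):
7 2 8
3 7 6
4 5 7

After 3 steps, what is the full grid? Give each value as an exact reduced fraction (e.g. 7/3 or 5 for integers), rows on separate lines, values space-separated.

After step 1:
  4 6 16/3
  21/4 23/5 7
  4 23/4 6
After step 2:
  61/12 299/60 55/9
  357/80 143/25 86/15
  5 407/80 25/4
After step 3:
  3487/720 4927/900 3029/540
  24319/4800 1949/375 21433/3600
  97/20 8823/1600 4097/720

Answer: 3487/720 4927/900 3029/540
24319/4800 1949/375 21433/3600
97/20 8823/1600 4097/720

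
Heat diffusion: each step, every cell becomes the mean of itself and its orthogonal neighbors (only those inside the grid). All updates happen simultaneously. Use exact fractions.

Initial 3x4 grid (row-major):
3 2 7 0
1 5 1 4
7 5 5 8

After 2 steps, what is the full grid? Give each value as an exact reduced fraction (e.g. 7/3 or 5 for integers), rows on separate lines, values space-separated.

After step 1:
  2 17/4 5/2 11/3
  4 14/5 22/5 13/4
  13/3 11/2 19/4 17/3
After step 2:
  41/12 231/80 889/240 113/36
  197/60 419/100 177/50 1019/240
  83/18 1043/240 1219/240 41/9

Answer: 41/12 231/80 889/240 113/36
197/60 419/100 177/50 1019/240
83/18 1043/240 1219/240 41/9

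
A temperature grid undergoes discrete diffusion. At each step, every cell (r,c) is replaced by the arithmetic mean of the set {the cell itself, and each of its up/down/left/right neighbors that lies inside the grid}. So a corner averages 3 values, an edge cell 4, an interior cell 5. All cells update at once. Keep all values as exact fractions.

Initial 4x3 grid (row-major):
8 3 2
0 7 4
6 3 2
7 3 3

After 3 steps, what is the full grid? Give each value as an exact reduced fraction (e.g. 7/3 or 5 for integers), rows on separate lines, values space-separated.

Answer: 8989/2160 7489/1800 2633/720
31921/7200 1438/375 8957/2400
30491/7200 2019/500 24541/7200
9497/2160 4631/1200 7687/2160

Derivation:
After step 1:
  11/3 5 3
  21/4 17/5 15/4
  4 21/5 3
  16/3 4 8/3
After step 2:
  167/36 113/30 47/12
  979/240 108/25 263/80
  1127/240 93/25 817/240
  40/9 81/20 29/9
After step 3:
  8989/2160 7489/1800 2633/720
  31921/7200 1438/375 8957/2400
  30491/7200 2019/500 24541/7200
  9497/2160 4631/1200 7687/2160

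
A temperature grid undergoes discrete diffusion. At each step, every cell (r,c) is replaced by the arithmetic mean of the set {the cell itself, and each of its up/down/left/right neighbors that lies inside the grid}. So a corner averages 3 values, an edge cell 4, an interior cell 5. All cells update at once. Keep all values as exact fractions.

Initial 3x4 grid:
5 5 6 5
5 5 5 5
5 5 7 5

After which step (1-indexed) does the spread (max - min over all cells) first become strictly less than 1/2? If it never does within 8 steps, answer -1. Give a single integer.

Answer: 3

Derivation:
Step 1: max=17/3, min=5, spread=2/3
Step 2: max=167/30, min=5, spread=17/30
Step 3: max=736/135, min=365/72, spread=413/1080
  -> spread < 1/2 first at step 3
Step 4: max=21781/4050, min=15391/3000, spread=20063/81000
Step 5: max=5222471/972000, min=1667647/324000, spread=21953/97200
Step 6: max=155808677/29160000, min=12580771/2430000, spread=193577/1166400
Step 7: max=9328073443/1749600000, min=1513346953/291600000, spread=9919669/69984000
Step 8: max=558082244387/104976000000, min=11383935469/2187000000, spread=18645347/167961600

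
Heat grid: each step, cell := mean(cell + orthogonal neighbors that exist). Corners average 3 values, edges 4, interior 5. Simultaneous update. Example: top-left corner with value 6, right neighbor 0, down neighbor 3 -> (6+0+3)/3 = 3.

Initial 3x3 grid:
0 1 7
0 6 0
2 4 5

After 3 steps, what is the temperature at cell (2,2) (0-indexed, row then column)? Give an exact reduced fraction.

Step 1: cell (2,2) = 3
Step 2: cell (2,2) = 47/12
Step 3: cell (2,2) = 2369/720
Full grid after step 3:
  2071/1080 2193/800 397/135
  541/225 5221/2000 24937/7200
  1739/720 15383/4800 2369/720

Answer: 2369/720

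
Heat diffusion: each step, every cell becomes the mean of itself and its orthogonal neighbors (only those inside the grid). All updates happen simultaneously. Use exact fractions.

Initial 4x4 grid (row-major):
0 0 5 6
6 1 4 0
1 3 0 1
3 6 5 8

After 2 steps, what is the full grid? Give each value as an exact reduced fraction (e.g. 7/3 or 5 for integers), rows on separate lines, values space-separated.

Answer: 11/6 201/80 131/48 61/18
201/80 21/10 139/50 8/3
647/240 151/50 69/25 46/15
65/18 109/30 61/15 35/9

Derivation:
After step 1:
  2 3/2 15/4 11/3
  2 14/5 2 11/4
  13/4 11/5 13/5 9/4
  10/3 17/4 19/4 14/3
After step 2:
  11/6 201/80 131/48 61/18
  201/80 21/10 139/50 8/3
  647/240 151/50 69/25 46/15
  65/18 109/30 61/15 35/9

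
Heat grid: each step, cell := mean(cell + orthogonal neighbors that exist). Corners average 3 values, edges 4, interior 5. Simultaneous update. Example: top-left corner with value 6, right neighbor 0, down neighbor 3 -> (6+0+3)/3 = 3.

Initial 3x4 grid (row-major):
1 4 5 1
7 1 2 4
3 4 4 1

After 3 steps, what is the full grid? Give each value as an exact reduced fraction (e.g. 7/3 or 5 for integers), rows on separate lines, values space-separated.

After step 1:
  4 11/4 3 10/3
  3 18/5 16/5 2
  14/3 3 11/4 3
After step 2:
  13/4 267/80 737/240 25/9
  229/60 311/100 291/100 173/60
  32/9 841/240 239/80 31/12
After step 3:
  2497/720 7661/2400 21773/7200 6287/2160
  12359/3600 10007/3000 8977/3000 10039/3600
  7831/2160 23683/7200 2397/800 2029/720

Answer: 2497/720 7661/2400 21773/7200 6287/2160
12359/3600 10007/3000 8977/3000 10039/3600
7831/2160 23683/7200 2397/800 2029/720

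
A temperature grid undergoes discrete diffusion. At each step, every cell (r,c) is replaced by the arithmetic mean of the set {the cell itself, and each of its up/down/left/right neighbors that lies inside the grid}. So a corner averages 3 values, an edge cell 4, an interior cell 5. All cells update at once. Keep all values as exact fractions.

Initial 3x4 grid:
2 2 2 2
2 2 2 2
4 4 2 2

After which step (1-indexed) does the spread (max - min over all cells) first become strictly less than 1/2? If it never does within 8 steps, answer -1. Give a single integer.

Answer: 5

Derivation:
Step 1: max=10/3, min=2, spread=4/3
Step 2: max=53/18, min=2, spread=17/18
Step 3: max=374/135, min=2, spread=104/135
Step 4: max=170849/64800, min=1847/900, spread=7573/12960
Step 5: max=9945001/3888000, min=28217/13500, spread=363701/777600
  -> spread < 1/2 first at step 5
Step 6: max=582413999/233280000, min=767413/360000, spread=681043/1866240
Step 7: max=34362937141/13996800000, min=210282089/97200000, spread=163292653/559872000
Step 8: max=2034443884319/839808000000, min=6389139163/2916000000, spread=1554974443/6718464000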